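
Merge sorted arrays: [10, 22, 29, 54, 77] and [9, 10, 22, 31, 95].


Take 9 from B
Take 10 from A
Take 10 from B
Take 22 from A
Take 22 from B
Take 29 from A
Take 31 from B
Take 54 from A
Take 77 from A

Merged: [9, 10, 10, 22, 22, 29, 31, 54, 77, 95]


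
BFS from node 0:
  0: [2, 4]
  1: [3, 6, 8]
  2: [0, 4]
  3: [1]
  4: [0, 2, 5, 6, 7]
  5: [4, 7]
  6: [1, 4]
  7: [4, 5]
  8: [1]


Visit 0, enqueue [2, 4]
Visit 2, enqueue []
Visit 4, enqueue [5, 6, 7]
Visit 5, enqueue []
Visit 6, enqueue [1]
Visit 7, enqueue []
Visit 1, enqueue [3, 8]
Visit 3, enqueue []
Visit 8, enqueue []

BFS order: [0, 2, 4, 5, 6, 7, 1, 3, 8]


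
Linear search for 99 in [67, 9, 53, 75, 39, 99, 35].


i=0: 67!=99
i=1: 9!=99
i=2: 53!=99
i=3: 75!=99
i=4: 39!=99
i=5: 99==99 found!

Found at 5, 6 comps


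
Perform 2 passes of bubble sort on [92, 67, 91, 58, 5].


Initial: [92, 67, 91, 58, 5]
Pass 1: [67, 91, 58, 5, 92] (4 swaps)
Pass 2: [67, 58, 5, 91, 92] (2 swaps)

After 2 passes: [67, 58, 5, 91, 92]


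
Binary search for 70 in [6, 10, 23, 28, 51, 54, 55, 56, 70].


Step 1: lo=0, hi=8, mid=4, val=51
Step 2: lo=5, hi=8, mid=6, val=55
Step 3: lo=7, hi=8, mid=7, val=56
Step 4: lo=8, hi=8, mid=8, val=70

Found at index 8


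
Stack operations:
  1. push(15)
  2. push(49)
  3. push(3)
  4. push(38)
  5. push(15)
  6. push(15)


push(15) -> [15]
push(49) -> [15, 49]
push(3) -> [15, 49, 3]
push(38) -> [15, 49, 3, 38]
push(15) -> [15, 49, 3, 38, 15]
push(15) -> [15, 49, 3, 38, 15, 15]

Final stack: [15, 49, 3, 38, 15, 15]


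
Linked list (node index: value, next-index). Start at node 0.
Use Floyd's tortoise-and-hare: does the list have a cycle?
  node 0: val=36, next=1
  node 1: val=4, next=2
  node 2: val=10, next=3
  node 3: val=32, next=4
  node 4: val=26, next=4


Floyd's tortoise (slow, +1) and hare (fast, +2):
  init: slow=0, fast=0
  step 1: slow=1, fast=2
  step 2: slow=2, fast=4
  step 3: slow=3, fast=4
  step 4: slow=4, fast=4
  slow == fast at node 4: cycle detected

Cycle: yes


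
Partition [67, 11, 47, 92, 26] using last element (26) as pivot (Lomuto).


Pivot: 26
  11 <= 26: swap -> [11, 67, 47, 92, 26]
Place pivot at 1: [11, 26, 47, 92, 67]

Partitioned: [11, 26, 47, 92, 67]


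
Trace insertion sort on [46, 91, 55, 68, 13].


Initial: [46, 91, 55, 68, 13]
Insert 91: [46, 91, 55, 68, 13]
Insert 55: [46, 55, 91, 68, 13]
Insert 68: [46, 55, 68, 91, 13]
Insert 13: [13, 46, 55, 68, 91]

Sorted: [13, 46, 55, 68, 91]


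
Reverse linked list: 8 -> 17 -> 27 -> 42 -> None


Step 1: curr=8, set curr.next=prev(None) | reversed so far: 8
Step 2: curr=17, set curr.next=prev(8) | reversed so far: 17 -> 8
Step 3: curr=27, set curr.next=prev(17) | reversed so far: 27 -> 17 -> 8
Step 4: curr=42, set curr.next=prev(27) | reversed so far: 42 -> 27 -> 17 -> 8

42 -> 27 -> 17 -> 8 -> None


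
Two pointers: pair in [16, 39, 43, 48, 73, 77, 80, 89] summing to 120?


lo=0(16)+hi=7(89)=105
lo=1(39)+hi=7(89)=128
lo=1(39)+hi=6(80)=119
lo=2(43)+hi=6(80)=123
lo=2(43)+hi=5(77)=120

Yes: 43+77=120


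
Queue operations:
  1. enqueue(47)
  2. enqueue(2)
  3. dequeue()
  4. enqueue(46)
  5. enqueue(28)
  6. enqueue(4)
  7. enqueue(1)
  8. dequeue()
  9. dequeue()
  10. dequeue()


enqueue(47) -> [47]
enqueue(2) -> [47, 2]
dequeue()->47, [2]
enqueue(46) -> [2, 46]
enqueue(28) -> [2, 46, 28]
enqueue(4) -> [2, 46, 28, 4]
enqueue(1) -> [2, 46, 28, 4, 1]
dequeue()->2, [46, 28, 4, 1]
dequeue()->46, [28, 4, 1]
dequeue()->28, [4, 1]

Final queue: [4, 1]


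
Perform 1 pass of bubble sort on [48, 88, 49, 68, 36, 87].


Initial: [48, 88, 49, 68, 36, 87]
Pass 1: [48, 49, 68, 36, 87, 88] (4 swaps)

After 1 pass: [48, 49, 68, 36, 87, 88]


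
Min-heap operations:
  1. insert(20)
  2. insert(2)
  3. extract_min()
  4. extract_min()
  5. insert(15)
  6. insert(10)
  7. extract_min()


insert(20) -> [20]
insert(2) -> [2, 20]
extract_min()->2, [20]
extract_min()->20, []
insert(15) -> [15]
insert(10) -> [10, 15]
extract_min()->10, [15]

Final heap: [15]


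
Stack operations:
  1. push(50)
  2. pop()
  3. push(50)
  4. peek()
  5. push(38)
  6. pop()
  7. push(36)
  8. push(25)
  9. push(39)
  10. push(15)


push(50) -> [50]
pop()->50, []
push(50) -> [50]
peek()->50
push(38) -> [50, 38]
pop()->38, [50]
push(36) -> [50, 36]
push(25) -> [50, 36, 25]
push(39) -> [50, 36, 25, 39]
push(15) -> [50, 36, 25, 39, 15]

Final stack: [50, 36, 25, 39, 15]


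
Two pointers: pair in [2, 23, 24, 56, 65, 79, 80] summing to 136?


lo=0(2)+hi=6(80)=82
lo=1(23)+hi=6(80)=103
lo=2(24)+hi=6(80)=104
lo=3(56)+hi=6(80)=136

Yes: 56+80=136


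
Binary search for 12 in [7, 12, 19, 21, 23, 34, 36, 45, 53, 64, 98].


Step 1: lo=0, hi=10, mid=5, val=34
Step 2: lo=0, hi=4, mid=2, val=19
Step 3: lo=0, hi=1, mid=0, val=7
Step 4: lo=1, hi=1, mid=1, val=12

Found at index 1


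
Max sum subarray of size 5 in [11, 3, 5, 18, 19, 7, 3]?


[0:5]: 56
[1:6]: 52
[2:7]: 52

Max: 56 at [0:5]


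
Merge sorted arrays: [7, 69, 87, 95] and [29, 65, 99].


Take 7 from A
Take 29 from B
Take 65 from B
Take 69 from A
Take 87 from A
Take 95 from A

Merged: [7, 29, 65, 69, 87, 95, 99]


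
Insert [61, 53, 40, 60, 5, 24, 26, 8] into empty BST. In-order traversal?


Insert 61: root
Insert 53: L from 61
Insert 40: L from 61 -> L from 53
Insert 60: L from 61 -> R from 53
Insert 5: L from 61 -> L from 53 -> L from 40
Insert 24: L from 61 -> L from 53 -> L from 40 -> R from 5
Insert 26: L from 61 -> L from 53 -> L from 40 -> R from 5 -> R from 24
Insert 8: L from 61 -> L from 53 -> L from 40 -> R from 5 -> L from 24

In-order: [5, 8, 24, 26, 40, 53, 60, 61]


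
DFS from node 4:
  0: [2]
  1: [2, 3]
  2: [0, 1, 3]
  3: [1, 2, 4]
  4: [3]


Visit 4, push [3]
Visit 3, push [2, 1]
Visit 1, push [2]
Visit 2, push [0]
Visit 0, push []

DFS order: [4, 3, 1, 2, 0]


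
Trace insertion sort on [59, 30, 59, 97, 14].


Initial: [59, 30, 59, 97, 14]
Insert 30: [30, 59, 59, 97, 14]
Insert 59: [30, 59, 59, 97, 14]
Insert 97: [30, 59, 59, 97, 14]
Insert 14: [14, 30, 59, 59, 97]

Sorted: [14, 30, 59, 59, 97]


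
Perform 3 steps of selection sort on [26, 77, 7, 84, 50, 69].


Initial: [26, 77, 7, 84, 50, 69]
Step 1: min=7 at 2
  Swap: [7, 77, 26, 84, 50, 69]
Step 2: min=26 at 2
  Swap: [7, 26, 77, 84, 50, 69]
Step 3: min=50 at 4
  Swap: [7, 26, 50, 84, 77, 69]

After 3 steps: [7, 26, 50, 84, 77, 69]


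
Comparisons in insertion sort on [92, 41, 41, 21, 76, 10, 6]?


Algorithm: insertion sort
Input: [92, 41, 41, 21, 76, 10, 6]
Sorted: [6, 10, 21, 41, 41, 76, 92]

19


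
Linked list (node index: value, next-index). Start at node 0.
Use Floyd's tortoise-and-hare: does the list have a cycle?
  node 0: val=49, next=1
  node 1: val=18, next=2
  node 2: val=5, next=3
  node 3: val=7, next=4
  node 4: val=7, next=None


Floyd's tortoise (slow, +1) and hare (fast, +2):
  init: slow=0, fast=0
  step 1: slow=1, fast=2
  step 2: slow=2, fast=4
  step 3: fast -> None, no cycle

Cycle: no


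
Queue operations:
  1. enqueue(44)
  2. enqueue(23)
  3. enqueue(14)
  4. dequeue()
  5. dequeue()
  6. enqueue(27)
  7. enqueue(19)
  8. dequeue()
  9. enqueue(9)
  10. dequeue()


enqueue(44) -> [44]
enqueue(23) -> [44, 23]
enqueue(14) -> [44, 23, 14]
dequeue()->44, [23, 14]
dequeue()->23, [14]
enqueue(27) -> [14, 27]
enqueue(19) -> [14, 27, 19]
dequeue()->14, [27, 19]
enqueue(9) -> [27, 19, 9]
dequeue()->27, [19, 9]

Final queue: [19, 9]


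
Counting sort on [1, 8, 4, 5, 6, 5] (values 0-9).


Input: [1, 8, 4, 5, 6, 5]
Counts: [0, 1, 0, 0, 1, 2, 1, 0, 1, 0]

Sorted: [1, 4, 5, 5, 6, 8]


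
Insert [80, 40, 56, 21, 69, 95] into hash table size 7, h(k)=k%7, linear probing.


Insert 80: h=3 -> slot 3
Insert 40: h=5 -> slot 5
Insert 56: h=0 -> slot 0
Insert 21: h=0, 1 probes -> slot 1
Insert 69: h=6 -> slot 6
Insert 95: h=4 -> slot 4

Table: [56, 21, None, 80, 95, 40, 69]


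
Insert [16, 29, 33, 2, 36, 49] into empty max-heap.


Insert 16: [16]
Insert 29: [29, 16]
Insert 33: [33, 16, 29]
Insert 2: [33, 16, 29, 2]
Insert 36: [36, 33, 29, 2, 16]
Insert 49: [49, 33, 36, 2, 16, 29]

Final heap: [49, 33, 36, 2, 16, 29]


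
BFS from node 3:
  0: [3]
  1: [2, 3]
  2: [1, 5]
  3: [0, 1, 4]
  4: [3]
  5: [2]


Visit 3, enqueue [0, 1, 4]
Visit 0, enqueue []
Visit 1, enqueue [2]
Visit 4, enqueue []
Visit 2, enqueue [5]
Visit 5, enqueue []

BFS order: [3, 0, 1, 4, 2, 5]


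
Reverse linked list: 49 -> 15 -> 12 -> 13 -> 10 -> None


Step 1: curr=49, set curr.next=prev(None) | reversed so far: 49
Step 2: curr=15, set curr.next=prev(49) | reversed so far: 15 -> 49
Step 3: curr=12, set curr.next=prev(15) | reversed so far: 12 -> 15 -> 49
Step 4: curr=13, set curr.next=prev(12) | reversed so far: 13 -> 12 -> 15 -> 49
Step 5: curr=10, set curr.next=prev(13) | reversed so far: 10 -> 13 -> 12 -> 15 -> 49

10 -> 13 -> 12 -> 15 -> 49 -> None


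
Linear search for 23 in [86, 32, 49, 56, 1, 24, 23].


i=0: 86!=23
i=1: 32!=23
i=2: 49!=23
i=3: 56!=23
i=4: 1!=23
i=5: 24!=23
i=6: 23==23 found!

Found at 6, 7 comps


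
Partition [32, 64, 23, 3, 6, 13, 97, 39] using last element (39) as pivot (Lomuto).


Pivot: 39
  32 <= 39: advance i (no swap)
  23 <= 39: swap -> [32, 23, 64, 3, 6, 13, 97, 39]
  3 <= 39: swap -> [32, 23, 3, 64, 6, 13, 97, 39]
  6 <= 39: swap -> [32, 23, 3, 6, 64, 13, 97, 39]
  13 <= 39: swap -> [32, 23, 3, 6, 13, 64, 97, 39]
Place pivot at 5: [32, 23, 3, 6, 13, 39, 97, 64]

Partitioned: [32, 23, 3, 6, 13, 39, 97, 64]


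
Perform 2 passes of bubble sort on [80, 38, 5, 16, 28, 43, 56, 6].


Initial: [80, 38, 5, 16, 28, 43, 56, 6]
Pass 1: [38, 5, 16, 28, 43, 56, 6, 80] (7 swaps)
Pass 2: [5, 16, 28, 38, 43, 6, 56, 80] (4 swaps)

After 2 passes: [5, 16, 28, 38, 43, 6, 56, 80]


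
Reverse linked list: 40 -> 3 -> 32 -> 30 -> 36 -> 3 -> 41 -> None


Step 1: curr=40, set curr.next=prev(None) | reversed so far: 40
Step 2: curr=3, set curr.next=prev(40) | reversed so far: 3 -> 40
Step 3: curr=32, set curr.next=prev(3) | reversed so far: 32 -> 3 -> 40
Step 4: curr=30, set curr.next=prev(32) | reversed so far: 30 -> 32 -> 3 -> 40
Step 5: curr=36, set curr.next=prev(30) | reversed so far: 36 -> 30 -> 32 -> 3 -> 40
Step 6: curr=3, set curr.next=prev(36) | reversed so far: 3 -> 36 -> 30 -> 32 -> 3 -> 40
Step 7: curr=41, set curr.next=prev(3) | reversed so far: 41 -> 3 -> 36 -> 30 -> 32 -> 3 -> 40

41 -> 3 -> 36 -> 30 -> 32 -> 3 -> 40 -> None


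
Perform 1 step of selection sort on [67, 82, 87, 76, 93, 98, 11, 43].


Initial: [67, 82, 87, 76, 93, 98, 11, 43]
Step 1: min=11 at 6
  Swap: [11, 82, 87, 76, 93, 98, 67, 43]

After 1 step: [11, 82, 87, 76, 93, 98, 67, 43]


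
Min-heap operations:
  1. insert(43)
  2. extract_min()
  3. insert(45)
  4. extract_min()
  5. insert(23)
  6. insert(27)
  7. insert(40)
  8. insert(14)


insert(43) -> [43]
extract_min()->43, []
insert(45) -> [45]
extract_min()->45, []
insert(23) -> [23]
insert(27) -> [23, 27]
insert(40) -> [23, 27, 40]
insert(14) -> [14, 23, 40, 27]

Final heap: [14, 23, 40, 27]


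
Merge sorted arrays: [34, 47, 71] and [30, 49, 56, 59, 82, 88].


Take 30 from B
Take 34 from A
Take 47 from A
Take 49 from B
Take 56 from B
Take 59 from B
Take 71 from A

Merged: [30, 34, 47, 49, 56, 59, 71, 82, 88]


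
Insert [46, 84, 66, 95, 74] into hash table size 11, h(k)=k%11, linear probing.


Insert 46: h=2 -> slot 2
Insert 84: h=7 -> slot 7
Insert 66: h=0 -> slot 0
Insert 95: h=7, 1 probes -> slot 8
Insert 74: h=8, 1 probes -> slot 9

Table: [66, None, 46, None, None, None, None, 84, 95, 74, None]


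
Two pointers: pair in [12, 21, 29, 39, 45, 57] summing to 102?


lo=0(12)+hi=5(57)=69
lo=1(21)+hi=5(57)=78
lo=2(29)+hi=5(57)=86
lo=3(39)+hi=5(57)=96
lo=4(45)+hi=5(57)=102

Yes: 45+57=102


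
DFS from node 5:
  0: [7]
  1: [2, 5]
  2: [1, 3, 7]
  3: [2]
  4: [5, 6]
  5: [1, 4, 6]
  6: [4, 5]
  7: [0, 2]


Visit 5, push [6, 4, 1]
Visit 1, push [2]
Visit 2, push [7, 3]
Visit 3, push []
Visit 7, push [0]
Visit 0, push []
Visit 4, push [6]
Visit 6, push []

DFS order: [5, 1, 2, 3, 7, 0, 4, 6]


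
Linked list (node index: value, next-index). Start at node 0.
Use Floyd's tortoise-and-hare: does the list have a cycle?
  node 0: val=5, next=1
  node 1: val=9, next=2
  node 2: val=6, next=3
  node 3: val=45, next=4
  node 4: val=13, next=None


Floyd's tortoise (slow, +1) and hare (fast, +2):
  init: slow=0, fast=0
  step 1: slow=1, fast=2
  step 2: slow=2, fast=4
  step 3: fast -> None, no cycle

Cycle: no


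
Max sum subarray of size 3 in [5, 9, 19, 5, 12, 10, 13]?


[0:3]: 33
[1:4]: 33
[2:5]: 36
[3:6]: 27
[4:7]: 35

Max: 36 at [2:5]


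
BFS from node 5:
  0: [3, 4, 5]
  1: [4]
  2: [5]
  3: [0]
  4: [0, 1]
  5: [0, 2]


Visit 5, enqueue [0, 2]
Visit 0, enqueue [3, 4]
Visit 2, enqueue []
Visit 3, enqueue []
Visit 4, enqueue [1]
Visit 1, enqueue []

BFS order: [5, 0, 2, 3, 4, 1]


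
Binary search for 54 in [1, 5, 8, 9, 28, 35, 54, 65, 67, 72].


Step 1: lo=0, hi=9, mid=4, val=28
Step 2: lo=5, hi=9, mid=7, val=65
Step 3: lo=5, hi=6, mid=5, val=35
Step 4: lo=6, hi=6, mid=6, val=54

Found at index 6


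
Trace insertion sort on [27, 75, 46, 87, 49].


Initial: [27, 75, 46, 87, 49]
Insert 75: [27, 75, 46, 87, 49]
Insert 46: [27, 46, 75, 87, 49]
Insert 87: [27, 46, 75, 87, 49]
Insert 49: [27, 46, 49, 75, 87]

Sorted: [27, 46, 49, 75, 87]


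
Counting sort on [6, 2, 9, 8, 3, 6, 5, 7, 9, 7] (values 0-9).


Input: [6, 2, 9, 8, 3, 6, 5, 7, 9, 7]
Counts: [0, 0, 1, 1, 0, 1, 2, 2, 1, 2]

Sorted: [2, 3, 5, 6, 6, 7, 7, 8, 9, 9]


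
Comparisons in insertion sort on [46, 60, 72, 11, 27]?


Algorithm: insertion sort
Input: [46, 60, 72, 11, 27]
Sorted: [11, 27, 46, 60, 72]

9


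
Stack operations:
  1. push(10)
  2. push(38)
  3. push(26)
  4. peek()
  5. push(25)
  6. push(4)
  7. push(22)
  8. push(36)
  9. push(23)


push(10) -> [10]
push(38) -> [10, 38]
push(26) -> [10, 38, 26]
peek()->26
push(25) -> [10, 38, 26, 25]
push(4) -> [10, 38, 26, 25, 4]
push(22) -> [10, 38, 26, 25, 4, 22]
push(36) -> [10, 38, 26, 25, 4, 22, 36]
push(23) -> [10, 38, 26, 25, 4, 22, 36, 23]

Final stack: [10, 38, 26, 25, 4, 22, 36, 23]


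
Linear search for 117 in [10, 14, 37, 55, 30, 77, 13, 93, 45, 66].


i=0: 10!=117
i=1: 14!=117
i=2: 37!=117
i=3: 55!=117
i=4: 30!=117
i=5: 77!=117
i=6: 13!=117
i=7: 93!=117
i=8: 45!=117
i=9: 66!=117

Not found, 10 comps


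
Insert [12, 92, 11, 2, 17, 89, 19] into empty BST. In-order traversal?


Insert 12: root
Insert 92: R from 12
Insert 11: L from 12
Insert 2: L from 12 -> L from 11
Insert 17: R from 12 -> L from 92
Insert 89: R from 12 -> L from 92 -> R from 17
Insert 19: R from 12 -> L from 92 -> R from 17 -> L from 89

In-order: [2, 11, 12, 17, 19, 89, 92]


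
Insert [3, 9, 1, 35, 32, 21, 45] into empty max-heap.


Insert 3: [3]
Insert 9: [9, 3]
Insert 1: [9, 3, 1]
Insert 35: [35, 9, 1, 3]
Insert 32: [35, 32, 1, 3, 9]
Insert 21: [35, 32, 21, 3, 9, 1]
Insert 45: [45, 32, 35, 3, 9, 1, 21]

Final heap: [45, 32, 35, 3, 9, 1, 21]


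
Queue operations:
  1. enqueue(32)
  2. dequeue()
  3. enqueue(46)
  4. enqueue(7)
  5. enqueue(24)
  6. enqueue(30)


enqueue(32) -> [32]
dequeue()->32, []
enqueue(46) -> [46]
enqueue(7) -> [46, 7]
enqueue(24) -> [46, 7, 24]
enqueue(30) -> [46, 7, 24, 30]

Final queue: [46, 7, 24, 30]


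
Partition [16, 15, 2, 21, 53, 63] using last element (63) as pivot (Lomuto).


Pivot: 63
  16 <= 63: advance i (no swap)
  15 <= 63: advance i (no swap)
  2 <= 63: advance i (no swap)
  21 <= 63: advance i (no swap)
  53 <= 63: advance i (no swap)
Place pivot at 5: [16, 15, 2, 21, 53, 63]

Partitioned: [16, 15, 2, 21, 53, 63]


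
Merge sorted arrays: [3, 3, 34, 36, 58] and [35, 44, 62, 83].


Take 3 from A
Take 3 from A
Take 34 from A
Take 35 from B
Take 36 from A
Take 44 from B
Take 58 from A

Merged: [3, 3, 34, 35, 36, 44, 58, 62, 83]


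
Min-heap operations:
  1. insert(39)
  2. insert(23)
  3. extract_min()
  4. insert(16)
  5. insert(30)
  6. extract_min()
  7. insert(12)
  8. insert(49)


insert(39) -> [39]
insert(23) -> [23, 39]
extract_min()->23, [39]
insert(16) -> [16, 39]
insert(30) -> [16, 39, 30]
extract_min()->16, [30, 39]
insert(12) -> [12, 39, 30]
insert(49) -> [12, 39, 30, 49]

Final heap: [12, 39, 30, 49]


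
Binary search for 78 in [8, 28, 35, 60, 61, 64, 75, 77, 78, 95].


Step 1: lo=0, hi=9, mid=4, val=61
Step 2: lo=5, hi=9, mid=7, val=77
Step 3: lo=8, hi=9, mid=8, val=78

Found at index 8


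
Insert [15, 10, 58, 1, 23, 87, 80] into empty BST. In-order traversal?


Insert 15: root
Insert 10: L from 15
Insert 58: R from 15
Insert 1: L from 15 -> L from 10
Insert 23: R from 15 -> L from 58
Insert 87: R from 15 -> R from 58
Insert 80: R from 15 -> R from 58 -> L from 87

In-order: [1, 10, 15, 23, 58, 80, 87]


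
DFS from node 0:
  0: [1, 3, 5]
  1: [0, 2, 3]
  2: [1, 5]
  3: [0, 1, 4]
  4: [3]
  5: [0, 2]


Visit 0, push [5, 3, 1]
Visit 1, push [3, 2]
Visit 2, push [5]
Visit 5, push []
Visit 3, push [4]
Visit 4, push []

DFS order: [0, 1, 2, 5, 3, 4]


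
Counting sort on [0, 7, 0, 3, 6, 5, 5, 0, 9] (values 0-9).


Input: [0, 7, 0, 3, 6, 5, 5, 0, 9]
Counts: [3, 0, 0, 1, 0, 2, 1, 1, 0, 1]

Sorted: [0, 0, 0, 3, 5, 5, 6, 7, 9]


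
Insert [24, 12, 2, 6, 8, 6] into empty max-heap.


Insert 24: [24]
Insert 12: [24, 12]
Insert 2: [24, 12, 2]
Insert 6: [24, 12, 2, 6]
Insert 8: [24, 12, 2, 6, 8]
Insert 6: [24, 12, 6, 6, 8, 2]

Final heap: [24, 12, 6, 6, 8, 2]


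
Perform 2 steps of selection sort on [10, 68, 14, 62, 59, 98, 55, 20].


Initial: [10, 68, 14, 62, 59, 98, 55, 20]
Step 1: min=10 at 0
  Swap: [10, 68, 14, 62, 59, 98, 55, 20]
Step 2: min=14 at 2
  Swap: [10, 14, 68, 62, 59, 98, 55, 20]

After 2 steps: [10, 14, 68, 62, 59, 98, 55, 20]


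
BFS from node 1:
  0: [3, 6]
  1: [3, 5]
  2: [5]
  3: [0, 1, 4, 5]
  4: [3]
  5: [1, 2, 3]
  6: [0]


Visit 1, enqueue [3, 5]
Visit 3, enqueue [0, 4]
Visit 5, enqueue [2]
Visit 0, enqueue [6]
Visit 4, enqueue []
Visit 2, enqueue []
Visit 6, enqueue []

BFS order: [1, 3, 5, 0, 4, 2, 6]


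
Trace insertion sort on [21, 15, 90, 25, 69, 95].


Initial: [21, 15, 90, 25, 69, 95]
Insert 15: [15, 21, 90, 25, 69, 95]
Insert 90: [15, 21, 90, 25, 69, 95]
Insert 25: [15, 21, 25, 90, 69, 95]
Insert 69: [15, 21, 25, 69, 90, 95]
Insert 95: [15, 21, 25, 69, 90, 95]

Sorted: [15, 21, 25, 69, 90, 95]


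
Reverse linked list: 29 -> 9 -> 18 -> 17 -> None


Step 1: curr=29, set curr.next=prev(None) | reversed so far: 29
Step 2: curr=9, set curr.next=prev(29) | reversed so far: 9 -> 29
Step 3: curr=18, set curr.next=prev(9) | reversed so far: 18 -> 9 -> 29
Step 4: curr=17, set curr.next=prev(18) | reversed so far: 17 -> 18 -> 9 -> 29

17 -> 18 -> 9 -> 29 -> None


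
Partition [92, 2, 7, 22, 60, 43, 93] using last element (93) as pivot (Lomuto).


Pivot: 93
  92 <= 93: advance i (no swap)
  2 <= 93: advance i (no swap)
  7 <= 93: advance i (no swap)
  22 <= 93: advance i (no swap)
  60 <= 93: advance i (no swap)
  43 <= 93: advance i (no swap)
Place pivot at 6: [92, 2, 7, 22, 60, 43, 93]

Partitioned: [92, 2, 7, 22, 60, 43, 93]


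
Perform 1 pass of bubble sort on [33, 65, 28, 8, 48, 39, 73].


Initial: [33, 65, 28, 8, 48, 39, 73]
Pass 1: [33, 28, 8, 48, 39, 65, 73] (4 swaps)

After 1 pass: [33, 28, 8, 48, 39, 65, 73]


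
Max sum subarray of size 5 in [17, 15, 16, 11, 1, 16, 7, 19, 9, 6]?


[0:5]: 60
[1:6]: 59
[2:7]: 51
[3:8]: 54
[4:9]: 52
[5:10]: 57

Max: 60 at [0:5]


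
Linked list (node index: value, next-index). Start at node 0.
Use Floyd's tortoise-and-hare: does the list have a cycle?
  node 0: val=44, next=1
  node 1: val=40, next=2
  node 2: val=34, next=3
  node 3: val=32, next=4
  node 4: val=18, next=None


Floyd's tortoise (slow, +1) and hare (fast, +2):
  init: slow=0, fast=0
  step 1: slow=1, fast=2
  step 2: slow=2, fast=4
  step 3: fast -> None, no cycle

Cycle: no


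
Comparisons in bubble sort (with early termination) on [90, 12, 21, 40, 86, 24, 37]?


Algorithm: bubble sort (with early termination)
Input: [90, 12, 21, 40, 86, 24, 37]
Sorted: [12, 21, 24, 37, 40, 86, 90]

18


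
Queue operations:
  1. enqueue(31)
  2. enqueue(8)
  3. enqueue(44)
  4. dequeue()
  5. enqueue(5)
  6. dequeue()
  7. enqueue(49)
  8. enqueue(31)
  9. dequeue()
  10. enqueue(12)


enqueue(31) -> [31]
enqueue(8) -> [31, 8]
enqueue(44) -> [31, 8, 44]
dequeue()->31, [8, 44]
enqueue(5) -> [8, 44, 5]
dequeue()->8, [44, 5]
enqueue(49) -> [44, 5, 49]
enqueue(31) -> [44, 5, 49, 31]
dequeue()->44, [5, 49, 31]
enqueue(12) -> [5, 49, 31, 12]

Final queue: [5, 49, 31, 12]


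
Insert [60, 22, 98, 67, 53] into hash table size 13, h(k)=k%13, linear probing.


Insert 60: h=8 -> slot 8
Insert 22: h=9 -> slot 9
Insert 98: h=7 -> slot 7
Insert 67: h=2 -> slot 2
Insert 53: h=1 -> slot 1

Table: [None, 53, 67, None, None, None, None, 98, 60, 22, None, None, None]


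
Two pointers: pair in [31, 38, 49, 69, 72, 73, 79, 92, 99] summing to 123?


lo=0(31)+hi=8(99)=130
lo=0(31)+hi=7(92)=123

Yes: 31+92=123


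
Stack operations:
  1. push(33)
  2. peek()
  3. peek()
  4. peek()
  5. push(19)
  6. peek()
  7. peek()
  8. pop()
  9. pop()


push(33) -> [33]
peek()->33
peek()->33
peek()->33
push(19) -> [33, 19]
peek()->19
peek()->19
pop()->19, [33]
pop()->33, []

Final stack: []


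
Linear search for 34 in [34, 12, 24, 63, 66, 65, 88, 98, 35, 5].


i=0: 34==34 found!

Found at 0, 1 comps


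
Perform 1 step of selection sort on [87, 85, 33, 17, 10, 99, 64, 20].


Initial: [87, 85, 33, 17, 10, 99, 64, 20]
Step 1: min=10 at 4
  Swap: [10, 85, 33, 17, 87, 99, 64, 20]

After 1 step: [10, 85, 33, 17, 87, 99, 64, 20]


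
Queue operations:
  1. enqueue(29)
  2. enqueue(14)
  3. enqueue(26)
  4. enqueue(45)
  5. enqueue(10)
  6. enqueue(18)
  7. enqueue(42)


enqueue(29) -> [29]
enqueue(14) -> [29, 14]
enqueue(26) -> [29, 14, 26]
enqueue(45) -> [29, 14, 26, 45]
enqueue(10) -> [29, 14, 26, 45, 10]
enqueue(18) -> [29, 14, 26, 45, 10, 18]
enqueue(42) -> [29, 14, 26, 45, 10, 18, 42]

Final queue: [29, 14, 26, 45, 10, 18, 42]


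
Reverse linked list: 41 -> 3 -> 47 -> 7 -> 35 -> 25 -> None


Step 1: curr=41, set curr.next=prev(None) | reversed so far: 41
Step 2: curr=3, set curr.next=prev(41) | reversed so far: 3 -> 41
Step 3: curr=47, set curr.next=prev(3) | reversed so far: 47 -> 3 -> 41
Step 4: curr=7, set curr.next=prev(47) | reversed so far: 7 -> 47 -> 3 -> 41
Step 5: curr=35, set curr.next=prev(7) | reversed so far: 35 -> 7 -> 47 -> 3 -> 41
Step 6: curr=25, set curr.next=prev(35) | reversed so far: 25 -> 35 -> 7 -> 47 -> 3 -> 41

25 -> 35 -> 7 -> 47 -> 3 -> 41 -> None


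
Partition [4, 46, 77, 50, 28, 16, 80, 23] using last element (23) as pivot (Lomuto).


Pivot: 23
  4 <= 23: advance i (no swap)
  16 <= 23: swap -> [4, 16, 77, 50, 28, 46, 80, 23]
Place pivot at 2: [4, 16, 23, 50, 28, 46, 80, 77]

Partitioned: [4, 16, 23, 50, 28, 46, 80, 77]


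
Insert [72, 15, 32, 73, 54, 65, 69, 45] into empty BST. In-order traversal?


Insert 72: root
Insert 15: L from 72
Insert 32: L from 72 -> R from 15
Insert 73: R from 72
Insert 54: L from 72 -> R from 15 -> R from 32
Insert 65: L from 72 -> R from 15 -> R from 32 -> R from 54
Insert 69: L from 72 -> R from 15 -> R from 32 -> R from 54 -> R from 65
Insert 45: L from 72 -> R from 15 -> R from 32 -> L from 54

In-order: [15, 32, 45, 54, 65, 69, 72, 73]


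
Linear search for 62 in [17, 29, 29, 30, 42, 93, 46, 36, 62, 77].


i=0: 17!=62
i=1: 29!=62
i=2: 29!=62
i=3: 30!=62
i=4: 42!=62
i=5: 93!=62
i=6: 46!=62
i=7: 36!=62
i=8: 62==62 found!

Found at 8, 9 comps


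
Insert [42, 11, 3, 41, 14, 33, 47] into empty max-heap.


Insert 42: [42]
Insert 11: [42, 11]
Insert 3: [42, 11, 3]
Insert 41: [42, 41, 3, 11]
Insert 14: [42, 41, 3, 11, 14]
Insert 33: [42, 41, 33, 11, 14, 3]
Insert 47: [47, 41, 42, 11, 14, 3, 33]

Final heap: [47, 41, 42, 11, 14, 3, 33]


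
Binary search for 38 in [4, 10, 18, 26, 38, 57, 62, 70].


Step 1: lo=0, hi=7, mid=3, val=26
Step 2: lo=4, hi=7, mid=5, val=57
Step 3: lo=4, hi=4, mid=4, val=38

Found at index 4


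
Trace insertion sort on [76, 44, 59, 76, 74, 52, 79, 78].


Initial: [76, 44, 59, 76, 74, 52, 79, 78]
Insert 44: [44, 76, 59, 76, 74, 52, 79, 78]
Insert 59: [44, 59, 76, 76, 74, 52, 79, 78]
Insert 76: [44, 59, 76, 76, 74, 52, 79, 78]
Insert 74: [44, 59, 74, 76, 76, 52, 79, 78]
Insert 52: [44, 52, 59, 74, 76, 76, 79, 78]
Insert 79: [44, 52, 59, 74, 76, 76, 79, 78]
Insert 78: [44, 52, 59, 74, 76, 76, 78, 79]

Sorted: [44, 52, 59, 74, 76, 76, 78, 79]


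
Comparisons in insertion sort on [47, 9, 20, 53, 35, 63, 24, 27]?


Algorithm: insertion sort
Input: [47, 9, 20, 53, 35, 63, 24, 27]
Sorted: [9, 20, 24, 27, 35, 47, 53, 63]

18


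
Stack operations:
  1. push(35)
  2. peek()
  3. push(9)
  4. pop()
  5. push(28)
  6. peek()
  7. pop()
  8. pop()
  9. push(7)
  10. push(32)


push(35) -> [35]
peek()->35
push(9) -> [35, 9]
pop()->9, [35]
push(28) -> [35, 28]
peek()->28
pop()->28, [35]
pop()->35, []
push(7) -> [7]
push(32) -> [7, 32]

Final stack: [7, 32]


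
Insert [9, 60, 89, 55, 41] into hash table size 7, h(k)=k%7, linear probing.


Insert 9: h=2 -> slot 2
Insert 60: h=4 -> slot 4
Insert 89: h=5 -> slot 5
Insert 55: h=6 -> slot 6
Insert 41: h=6, 1 probes -> slot 0

Table: [41, None, 9, None, 60, 89, 55]


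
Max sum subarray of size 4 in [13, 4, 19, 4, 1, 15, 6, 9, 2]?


[0:4]: 40
[1:5]: 28
[2:6]: 39
[3:7]: 26
[4:8]: 31
[5:9]: 32

Max: 40 at [0:4]


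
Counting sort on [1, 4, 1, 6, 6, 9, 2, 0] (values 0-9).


Input: [1, 4, 1, 6, 6, 9, 2, 0]
Counts: [1, 2, 1, 0, 1, 0, 2, 0, 0, 1]

Sorted: [0, 1, 1, 2, 4, 6, 6, 9]


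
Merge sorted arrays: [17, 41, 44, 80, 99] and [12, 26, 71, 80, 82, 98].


Take 12 from B
Take 17 from A
Take 26 from B
Take 41 from A
Take 44 from A
Take 71 from B
Take 80 from A
Take 80 from B
Take 82 from B
Take 98 from B

Merged: [12, 17, 26, 41, 44, 71, 80, 80, 82, 98, 99]


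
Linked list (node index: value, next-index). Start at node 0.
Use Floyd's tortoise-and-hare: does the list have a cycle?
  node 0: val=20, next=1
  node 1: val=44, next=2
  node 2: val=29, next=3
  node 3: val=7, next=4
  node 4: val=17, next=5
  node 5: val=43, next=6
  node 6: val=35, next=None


Floyd's tortoise (slow, +1) and hare (fast, +2):
  init: slow=0, fast=0
  step 1: slow=1, fast=2
  step 2: slow=2, fast=4
  step 3: slow=3, fast=6
  step 4: fast -> None, no cycle

Cycle: no


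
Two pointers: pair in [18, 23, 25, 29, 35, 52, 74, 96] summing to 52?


lo=0(18)+hi=7(96)=114
lo=0(18)+hi=6(74)=92
lo=0(18)+hi=5(52)=70
lo=0(18)+hi=4(35)=53
lo=0(18)+hi=3(29)=47
lo=1(23)+hi=3(29)=52

Yes: 23+29=52


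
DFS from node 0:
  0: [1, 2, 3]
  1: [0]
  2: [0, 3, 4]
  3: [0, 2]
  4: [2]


Visit 0, push [3, 2, 1]
Visit 1, push []
Visit 2, push [4, 3]
Visit 3, push []
Visit 4, push []

DFS order: [0, 1, 2, 3, 4]


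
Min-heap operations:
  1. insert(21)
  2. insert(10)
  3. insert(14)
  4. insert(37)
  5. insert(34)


insert(21) -> [21]
insert(10) -> [10, 21]
insert(14) -> [10, 21, 14]
insert(37) -> [10, 21, 14, 37]
insert(34) -> [10, 21, 14, 37, 34]

Final heap: [10, 21, 14, 37, 34]


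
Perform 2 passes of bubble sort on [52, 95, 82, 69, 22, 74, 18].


Initial: [52, 95, 82, 69, 22, 74, 18]
Pass 1: [52, 82, 69, 22, 74, 18, 95] (5 swaps)
Pass 2: [52, 69, 22, 74, 18, 82, 95] (4 swaps)

After 2 passes: [52, 69, 22, 74, 18, 82, 95]


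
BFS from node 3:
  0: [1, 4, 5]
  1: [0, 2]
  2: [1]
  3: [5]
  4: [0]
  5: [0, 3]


Visit 3, enqueue [5]
Visit 5, enqueue [0]
Visit 0, enqueue [1, 4]
Visit 1, enqueue [2]
Visit 4, enqueue []
Visit 2, enqueue []

BFS order: [3, 5, 0, 1, 4, 2]


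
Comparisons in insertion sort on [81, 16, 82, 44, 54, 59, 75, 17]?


Algorithm: insertion sort
Input: [81, 16, 82, 44, 54, 59, 75, 17]
Sorted: [16, 17, 44, 54, 59, 75, 81, 82]

21


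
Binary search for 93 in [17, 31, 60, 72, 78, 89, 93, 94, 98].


Step 1: lo=0, hi=8, mid=4, val=78
Step 2: lo=5, hi=8, mid=6, val=93

Found at index 6


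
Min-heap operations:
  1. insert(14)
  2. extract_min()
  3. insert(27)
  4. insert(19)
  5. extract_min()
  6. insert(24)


insert(14) -> [14]
extract_min()->14, []
insert(27) -> [27]
insert(19) -> [19, 27]
extract_min()->19, [27]
insert(24) -> [24, 27]

Final heap: [24, 27]


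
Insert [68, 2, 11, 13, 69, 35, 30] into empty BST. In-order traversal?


Insert 68: root
Insert 2: L from 68
Insert 11: L from 68 -> R from 2
Insert 13: L from 68 -> R from 2 -> R from 11
Insert 69: R from 68
Insert 35: L from 68 -> R from 2 -> R from 11 -> R from 13
Insert 30: L from 68 -> R from 2 -> R from 11 -> R from 13 -> L from 35

In-order: [2, 11, 13, 30, 35, 68, 69]


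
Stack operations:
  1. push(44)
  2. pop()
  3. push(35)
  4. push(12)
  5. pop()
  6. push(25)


push(44) -> [44]
pop()->44, []
push(35) -> [35]
push(12) -> [35, 12]
pop()->12, [35]
push(25) -> [35, 25]

Final stack: [35, 25]


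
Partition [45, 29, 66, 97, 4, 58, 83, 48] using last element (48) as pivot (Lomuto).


Pivot: 48
  45 <= 48: advance i (no swap)
  29 <= 48: advance i (no swap)
  4 <= 48: swap -> [45, 29, 4, 97, 66, 58, 83, 48]
Place pivot at 3: [45, 29, 4, 48, 66, 58, 83, 97]

Partitioned: [45, 29, 4, 48, 66, 58, 83, 97]


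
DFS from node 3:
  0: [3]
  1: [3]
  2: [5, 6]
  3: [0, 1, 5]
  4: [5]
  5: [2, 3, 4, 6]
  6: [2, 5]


Visit 3, push [5, 1, 0]
Visit 0, push []
Visit 1, push []
Visit 5, push [6, 4, 2]
Visit 2, push [6]
Visit 6, push []
Visit 4, push []

DFS order: [3, 0, 1, 5, 2, 6, 4]


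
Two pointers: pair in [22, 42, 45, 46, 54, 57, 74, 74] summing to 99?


lo=0(22)+hi=7(74)=96
lo=1(42)+hi=7(74)=116
lo=1(42)+hi=6(74)=116
lo=1(42)+hi=5(57)=99

Yes: 42+57=99


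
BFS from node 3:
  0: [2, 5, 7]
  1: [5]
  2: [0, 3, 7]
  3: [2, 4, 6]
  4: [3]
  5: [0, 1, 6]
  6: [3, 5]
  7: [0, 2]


Visit 3, enqueue [2, 4, 6]
Visit 2, enqueue [0, 7]
Visit 4, enqueue []
Visit 6, enqueue [5]
Visit 0, enqueue []
Visit 7, enqueue []
Visit 5, enqueue [1]
Visit 1, enqueue []

BFS order: [3, 2, 4, 6, 0, 7, 5, 1]


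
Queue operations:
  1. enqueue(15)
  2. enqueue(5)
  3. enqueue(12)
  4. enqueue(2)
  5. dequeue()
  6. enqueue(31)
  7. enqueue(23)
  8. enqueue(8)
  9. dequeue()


enqueue(15) -> [15]
enqueue(5) -> [15, 5]
enqueue(12) -> [15, 5, 12]
enqueue(2) -> [15, 5, 12, 2]
dequeue()->15, [5, 12, 2]
enqueue(31) -> [5, 12, 2, 31]
enqueue(23) -> [5, 12, 2, 31, 23]
enqueue(8) -> [5, 12, 2, 31, 23, 8]
dequeue()->5, [12, 2, 31, 23, 8]

Final queue: [12, 2, 31, 23, 8]


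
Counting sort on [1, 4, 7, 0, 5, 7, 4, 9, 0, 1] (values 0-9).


Input: [1, 4, 7, 0, 5, 7, 4, 9, 0, 1]
Counts: [2, 2, 0, 0, 2, 1, 0, 2, 0, 1]

Sorted: [0, 0, 1, 1, 4, 4, 5, 7, 7, 9]


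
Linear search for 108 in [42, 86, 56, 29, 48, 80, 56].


i=0: 42!=108
i=1: 86!=108
i=2: 56!=108
i=3: 29!=108
i=4: 48!=108
i=5: 80!=108
i=6: 56!=108

Not found, 7 comps


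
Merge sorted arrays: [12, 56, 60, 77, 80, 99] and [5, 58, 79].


Take 5 from B
Take 12 from A
Take 56 from A
Take 58 from B
Take 60 from A
Take 77 from A
Take 79 from B

Merged: [5, 12, 56, 58, 60, 77, 79, 80, 99]


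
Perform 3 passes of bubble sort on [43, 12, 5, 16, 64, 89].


Initial: [43, 12, 5, 16, 64, 89]
Pass 1: [12, 5, 16, 43, 64, 89] (3 swaps)
Pass 2: [5, 12, 16, 43, 64, 89] (1 swaps)
Pass 3: [5, 12, 16, 43, 64, 89] (0 swaps)

After 3 passes: [5, 12, 16, 43, 64, 89]


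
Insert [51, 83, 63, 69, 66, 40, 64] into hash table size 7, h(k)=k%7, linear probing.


Insert 51: h=2 -> slot 2
Insert 83: h=6 -> slot 6
Insert 63: h=0 -> slot 0
Insert 69: h=6, 2 probes -> slot 1
Insert 66: h=3 -> slot 3
Insert 40: h=5 -> slot 5
Insert 64: h=1, 3 probes -> slot 4

Table: [63, 69, 51, 66, 64, 40, 83]


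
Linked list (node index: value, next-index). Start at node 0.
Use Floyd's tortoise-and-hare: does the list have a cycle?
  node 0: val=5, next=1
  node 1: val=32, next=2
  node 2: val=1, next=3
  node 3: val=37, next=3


Floyd's tortoise (slow, +1) and hare (fast, +2):
  init: slow=0, fast=0
  step 1: slow=1, fast=2
  step 2: slow=2, fast=3
  step 3: slow=3, fast=3
  slow == fast at node 3: cycle detected

Cycle: yes


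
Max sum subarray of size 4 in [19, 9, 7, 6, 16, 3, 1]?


[0:4]: 41
[1:5]: 38
[2:6]: 32
[3:7]: 26

Max: 41 at [0:4]


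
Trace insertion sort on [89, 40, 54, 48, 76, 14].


Initial: [89, 40, 54, 48, 76, 14]
Insert 40: [40, 89, 54, 48, 76, 14]
Insert 54: [40, 54, 89, 48, 76, 14]
Insert 48: [40, 48, 54, 89, 76, 14]
Insert 76: [40, 48, 54, 76, 89, 14]
Insert 14: [14, 40, 48, 54, 76, 89]

Sorted: [14, 40, 48, 54, 76, 89]


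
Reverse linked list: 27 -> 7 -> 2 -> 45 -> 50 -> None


Step 1: curr=27, set curr.next=prev(None) | reversed so far: 27
Step 2: curr=7, set curr.next=prev(27) | reversed so far: 7 -> 27
Step 3: curr=2, set curr.next=prev(7) | reversed so far: 2 -> 7 -> 27
Step 4: curr=45, set curr.next=prev(2) | reversed so far: 45 -> 2 -> 7 -> 27
Step 5: curr=50, set curr.next=prev(45) | reversed so far: 50 -> 45 -> 2 -> 7 -> 27

50 -> 45 -> 2 -> 7 -> 27 -> None


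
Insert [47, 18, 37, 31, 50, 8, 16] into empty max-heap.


Insert 47: [47]
Insert 18: [47, 18]
Insert 37: [47, 18, 37]
Insert 31: [47, 31, 37, 18]
Insert 50: [50, 47, 37, 18, 31]
Insert 8: [50, 47, 37, 18, 31, 8]
Insert 16: [50, 47, 37, 18, 31, 8, 16]

Final heap: [50, 47, 37, 18, 31, 8, 16]


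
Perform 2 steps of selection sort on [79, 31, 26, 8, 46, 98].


Initial: [79, 31, 26, 8, 46, 98]
Step 1: min=8 at 3
  Swap: [8, 31, 26, 79, 46, 98]
Step 2: min=26 at 2
  Swap: [8, 26, 31, 79, 46, 98]

After 2 steps: [8, 26, 31, 79, 46, 98]


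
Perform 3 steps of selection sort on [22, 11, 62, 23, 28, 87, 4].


Initial: [22, 11, 62, 23, 28, 87, 4]
Step 1: min=4 at 6
  Swap: [4, 11, 62, 23, 28, 87, 22]
Step 2: min=11 at 1
  Swap: [4, 11, 62, 23, 28, 87, 22]
Step 3: min=22 at 6
  Swap: [4, 11, 22, 23, 28, 87, 62]

After 3 steps: [4, 11, 22, 23, 28, 87, 62]


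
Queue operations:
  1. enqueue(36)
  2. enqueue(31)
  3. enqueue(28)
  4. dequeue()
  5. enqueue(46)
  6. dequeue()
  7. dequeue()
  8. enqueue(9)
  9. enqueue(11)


enqueue(36) -> [36]
enqueue(31) -> [36, 31]
enqueue(28) -> [36, 31, 28]
dequeue()->36, [31, 28]
enqueue(46) -> [31, 28, 46]
dequeue()->31, [28, 46]
dequeue()->28, [46]
enqueue(9) -> [46, 9]
enqueue(11) -> [46, 9, 11]

Final queue: [46, 9, 11]


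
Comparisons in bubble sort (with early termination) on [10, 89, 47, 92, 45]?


Algorithm: bubble sort (with early termination)
Input: [10, 89, 47, 92, 45]
Sorted: [10, 45, 47, 89, 92]

10


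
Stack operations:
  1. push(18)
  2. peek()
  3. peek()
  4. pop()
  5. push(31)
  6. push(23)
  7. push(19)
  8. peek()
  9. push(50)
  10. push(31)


push(18) -> [18]
peek()->18
peek()->18
pop()->18, []
push(31) -> [31]
push(23) -> [31, 23]
push(19) -> [31, 23, 19]
peek()->19
push(50) -> [31, 23, 19, 50]
push(31) -> [31, 23, 19, 50, 31]

Final stack: [31, 23, 19, 50, 31]


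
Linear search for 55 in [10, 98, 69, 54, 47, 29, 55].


i=0: 10!=55
i=1: 98!=55
i=2: 69!=55
i=3: 54!=55
i=4: 47!=55
i=5: 29!=55
i=6: 55==55 found!

Found at 6, 7 comps


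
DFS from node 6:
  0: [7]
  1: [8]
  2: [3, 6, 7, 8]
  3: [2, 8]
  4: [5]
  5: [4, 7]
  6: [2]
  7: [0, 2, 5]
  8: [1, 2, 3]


Visit 6, push [2]
Visit 2, push [8, 7, 3]
Visit 3, push [8]
Visit 8, push [1]
Visit 1, push []
Visit 7, push [5, 0]
Visit 0, push []
Visit 5, push [4]
Visit 4, push []

DFS order: [6, 2, 3, 8, 1, 7, 0, 5, 4]


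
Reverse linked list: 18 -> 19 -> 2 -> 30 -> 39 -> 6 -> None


Step 1: curr=18, set curr.next=prev(None) | reversed so far: 18
Step 2: curr=19, set curr.next=prev(18) | reversed so far: 19 -> 18
Step 3: curr=2, set curr.next=prev(19) | reversed so far: 2 -> 19 -> 18
Step 4: curr=30, set curr.next=prev(2) | reversed so far: 30 -> 2 -> 19 -> 18
Step 5: curr=39, set curr.next=prev(30) | reversed so far: 39 -> 30 -> 2 -> 19 -> 18
Step 6: curr=6, set curr.next=prev(39) | reversed so far: 6 -> 39 -> 30 -> 2 -> 19 -> 18

6 -> 39 -> 30 -> 2 -> 19 -> 18 -> None


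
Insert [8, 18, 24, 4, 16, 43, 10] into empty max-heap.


Insert 8: [8]
Insert 18: [18, 8]
Insert 24: [24, 8, 18]
Insert 4: [24, 8, 18, 4]
Insert 16: [24, 16, 18, 4, 8]
Insert 43: [43, 16, 24, 4, 8, 18]
Insert 10: [43, 16, 24, 4, 8, 18, 10]

Final heap: [43, 16, 24, 4, 8, 18, 10]


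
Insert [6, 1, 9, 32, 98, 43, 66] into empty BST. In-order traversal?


Insert 6: root
Insert 1: L from 6
Insert 9: R from 6
Insert 32: R from 6 -> R from 9
Insert 98: R from 6 -> R from 9 -> R from 32
Insert 43: R from 6 -> R from 9 -> R from 32 -> L from 98
Insert 66: R from 6 -> R from 9 -> R from 32 -> L from 98 -> R from 43

In-order: [1, 6, 9, 32, 43, 66, 98]


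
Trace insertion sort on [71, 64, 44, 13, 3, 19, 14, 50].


Initial: [71, 64, 44, 13, 3, 19, 14, 50]
Insert 64: [64, 71, 44, 13, 3, 19, 14, 50]
Insert 44: [44, 64, 71, 13, 3, 19, 14, 50]
Insert 13: [13, 44, 64, 71, 3, 19, 14, 50]
Insert 3: [3, 13, 44, 64, 71, 19, 14, 50]
Insert 19: [3, 13, 19, 44, 64, 71, 14, 50]
Insert 14: [3, 13, 14, 19, 44, 64, 71, 50]
Insert 50: [3, 13, 14, 19, 44, 50, 64, 71]

Sorted: [3, 13, 14, 19, 44, 50, 64, 71]


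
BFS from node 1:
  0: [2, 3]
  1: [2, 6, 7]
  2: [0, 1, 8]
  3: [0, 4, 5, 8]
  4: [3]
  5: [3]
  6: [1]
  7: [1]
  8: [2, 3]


Visit 1, enqueue [2, 6, 7]
Visit 2, enqueue [0, 8]
Visit 6, enqueue []
Visit 7, enqueue []
Visit 0, enqueue [3]
Visit 8, enqueue []
Visit 3, enqueue [4, 5]
Visit 4, enqueue []
Visit 5, enqueue []

BFS order: [1, 2, 6, 7, 0, 8, 3, 4, 5]


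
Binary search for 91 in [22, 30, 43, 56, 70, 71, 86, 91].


Step 1: lo=0, hi=7, mid=3, val=56
Step 2: lo=4, hi=7, mid=5, val=71
Step 3: lo=6, hi=7, mid=6, val=86
Step 4: lo=7, hi=7, mid=7, val=91

Found at index 7


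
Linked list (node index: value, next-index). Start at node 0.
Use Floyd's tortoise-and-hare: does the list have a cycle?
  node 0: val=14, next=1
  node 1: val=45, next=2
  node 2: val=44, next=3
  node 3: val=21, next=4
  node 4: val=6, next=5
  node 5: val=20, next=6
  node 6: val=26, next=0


Floyd's tortoise (slow, +1) and hare (fast, +2):
  init: slow=0, fast=0
  step 1: slow=1, fast=2
  step 2: slow=2, fast=4
  step 3: slow=3, fast=6
  step 4: slow=4, fast=1
  step 5: slow=5, fast=3
  step 6: slow=6, fast=5
  step 7: slow=0, fast=0
  slow == fast at node 0: cycle detected

Cycle: yes


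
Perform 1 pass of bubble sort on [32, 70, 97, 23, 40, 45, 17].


Initial: [32, 70, 97, 23, 40, 45, 17]
Pass 1: [32, 70, 23, 40, 45, 17, 97] (4 swaps)

After 1 pass: [32, 70, 23, 40, 45, 17, 97]


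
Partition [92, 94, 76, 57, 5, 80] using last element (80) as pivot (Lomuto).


Pivot: 80
  76 <= 80: swap -> [76, 94, 92, 57, 5, 80]
  57 <= 80: swap -> [76, 57, 92, 94, 5, 80]
  5 <= 80: swap -> [76, 57, 5, 94, 92, 80]
Place pivot at 3: [76, 57, 5, 80, 92, 94]

Partitioned: [76, 57, 5, 80, 92, 94]


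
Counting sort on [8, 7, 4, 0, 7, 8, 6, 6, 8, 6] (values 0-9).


Input: [8, 7, 4, 0, 7, 8, 6, 6, 8, 6]
Counts: [1, 0, 0, 0, 1, 0, 3, 2, 3, 0]

Sorted: [0, 4, 6, 6, 6, 7, 7, 8, 8, 8]


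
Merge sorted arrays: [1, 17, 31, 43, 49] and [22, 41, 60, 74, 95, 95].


Take 1 from A
Take 17 from A
Take 22 from B
Take 31 from A
Take 41 from B
Take 43 from A
Take 49 from A

Merged: [1, 17, 22, 31, 41, 43, 49, 60, 74, 95, 95]


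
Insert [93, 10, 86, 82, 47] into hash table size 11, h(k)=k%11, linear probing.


Insert 93: h=5 -> slot 5
Insert 10: h=10 -> slot 10
Insert 86: h=9 -> slot 9
Insert 82: h=5, 1 probes -> slot 6
Insert 47: h=3 -> slot 3

Table: [None, None, None, 47, None, 93, 82, None, None, 86, 10]


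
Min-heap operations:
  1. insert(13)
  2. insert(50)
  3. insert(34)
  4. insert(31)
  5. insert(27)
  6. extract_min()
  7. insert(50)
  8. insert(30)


insert(13) -> [13]
insert(50) -> [13, 50]
insert(34) -> [13, 50, 34]
insert(31) -> [13, 31, 34, 50]
insert(27) -> [13, 27, 34, 50, 31]
extract_min()->13, [27, 31, 34, 50]
insert(50) -> [27, 31, 34, 50, 50]
insert(30) -> [27, 31, 30, 50, 50, 34]

Final heap: [27, 31, 30, 50, 50, 34]
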